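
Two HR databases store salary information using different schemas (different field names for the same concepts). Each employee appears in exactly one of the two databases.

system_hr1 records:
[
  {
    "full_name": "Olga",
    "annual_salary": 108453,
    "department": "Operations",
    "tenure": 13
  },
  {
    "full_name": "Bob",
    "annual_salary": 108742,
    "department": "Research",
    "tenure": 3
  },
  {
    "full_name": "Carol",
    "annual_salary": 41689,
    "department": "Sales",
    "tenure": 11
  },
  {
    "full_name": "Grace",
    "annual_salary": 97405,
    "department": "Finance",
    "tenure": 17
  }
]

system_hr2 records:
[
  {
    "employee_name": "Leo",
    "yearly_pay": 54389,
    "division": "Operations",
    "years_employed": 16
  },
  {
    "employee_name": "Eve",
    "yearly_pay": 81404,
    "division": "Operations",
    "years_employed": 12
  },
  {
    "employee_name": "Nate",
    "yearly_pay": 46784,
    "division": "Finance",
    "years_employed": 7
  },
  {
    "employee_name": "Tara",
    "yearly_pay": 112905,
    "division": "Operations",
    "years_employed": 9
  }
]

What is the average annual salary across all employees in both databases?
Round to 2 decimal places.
81471.38

Schema mapping: "annual_salary" (system_hr1) = "yearly_pay" (system_hr2) = annual salary

All salaries: [108453, 108742, 41689, 97405, 54389, 81404, 46784, 112905]
Sum: 651771
Count: 8
Average: 651771 / 8 = 81471.38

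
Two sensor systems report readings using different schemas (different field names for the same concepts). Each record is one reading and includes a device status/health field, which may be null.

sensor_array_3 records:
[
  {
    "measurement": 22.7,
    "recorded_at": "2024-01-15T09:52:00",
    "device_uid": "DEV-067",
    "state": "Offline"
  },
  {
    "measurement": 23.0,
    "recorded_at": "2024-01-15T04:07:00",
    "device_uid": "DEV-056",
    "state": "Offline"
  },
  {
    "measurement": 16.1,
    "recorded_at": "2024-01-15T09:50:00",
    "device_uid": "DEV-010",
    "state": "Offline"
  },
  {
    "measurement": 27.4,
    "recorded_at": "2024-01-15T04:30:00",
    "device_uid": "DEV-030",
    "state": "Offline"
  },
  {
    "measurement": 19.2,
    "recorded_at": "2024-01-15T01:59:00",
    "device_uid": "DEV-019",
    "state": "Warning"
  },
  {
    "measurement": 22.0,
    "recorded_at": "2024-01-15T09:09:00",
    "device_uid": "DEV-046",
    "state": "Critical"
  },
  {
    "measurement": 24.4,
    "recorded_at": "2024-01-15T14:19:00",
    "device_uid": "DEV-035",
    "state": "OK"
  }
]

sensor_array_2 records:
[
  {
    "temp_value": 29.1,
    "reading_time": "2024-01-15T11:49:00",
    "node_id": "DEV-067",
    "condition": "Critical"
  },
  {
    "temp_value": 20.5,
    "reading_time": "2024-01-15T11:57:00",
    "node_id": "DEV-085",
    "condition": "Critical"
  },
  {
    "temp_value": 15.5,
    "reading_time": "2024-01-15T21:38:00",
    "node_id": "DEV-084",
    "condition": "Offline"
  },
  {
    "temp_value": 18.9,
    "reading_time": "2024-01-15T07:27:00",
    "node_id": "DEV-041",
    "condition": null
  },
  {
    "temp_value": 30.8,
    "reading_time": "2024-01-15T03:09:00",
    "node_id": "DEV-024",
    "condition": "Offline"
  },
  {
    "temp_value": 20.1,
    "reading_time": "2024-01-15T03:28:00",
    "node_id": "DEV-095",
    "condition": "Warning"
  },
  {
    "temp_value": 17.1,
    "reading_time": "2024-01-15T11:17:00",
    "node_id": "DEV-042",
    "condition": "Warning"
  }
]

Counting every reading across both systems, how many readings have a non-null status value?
13

Schema mapping: "state" (sensor_array_3) = "condition" (sensor_array_2) = status

Non-null in sensor_array_3: 7
Non-null in sensor_array_2: 6

Total non-null: 7 + 6 = 13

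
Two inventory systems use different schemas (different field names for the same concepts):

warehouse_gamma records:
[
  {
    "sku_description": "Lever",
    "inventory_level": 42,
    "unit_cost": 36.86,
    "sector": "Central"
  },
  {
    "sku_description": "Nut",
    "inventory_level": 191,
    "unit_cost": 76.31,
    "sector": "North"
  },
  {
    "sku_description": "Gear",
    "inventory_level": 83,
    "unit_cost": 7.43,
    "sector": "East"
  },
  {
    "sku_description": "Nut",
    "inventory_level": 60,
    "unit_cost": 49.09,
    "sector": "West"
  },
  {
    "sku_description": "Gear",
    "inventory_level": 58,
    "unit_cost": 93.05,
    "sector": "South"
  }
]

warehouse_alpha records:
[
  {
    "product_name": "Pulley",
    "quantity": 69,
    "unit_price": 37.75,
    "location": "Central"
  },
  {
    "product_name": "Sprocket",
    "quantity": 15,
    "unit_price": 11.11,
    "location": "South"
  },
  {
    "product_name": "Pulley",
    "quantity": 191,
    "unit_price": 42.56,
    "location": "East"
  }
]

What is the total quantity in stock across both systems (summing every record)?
709

To reconcile these schemas, identify the field holding the quantity in stock in each system:
1. In warehouse_gamma it is "inventory_level"
2. In warehouse_alpha it is "quantity"

From warehouse_gamma: 42 + 191 + 83 + 60 + 58 = 434
From warehouse_alpha: 69 + 15 + 191 = 275

Total: 434 + 275 = 709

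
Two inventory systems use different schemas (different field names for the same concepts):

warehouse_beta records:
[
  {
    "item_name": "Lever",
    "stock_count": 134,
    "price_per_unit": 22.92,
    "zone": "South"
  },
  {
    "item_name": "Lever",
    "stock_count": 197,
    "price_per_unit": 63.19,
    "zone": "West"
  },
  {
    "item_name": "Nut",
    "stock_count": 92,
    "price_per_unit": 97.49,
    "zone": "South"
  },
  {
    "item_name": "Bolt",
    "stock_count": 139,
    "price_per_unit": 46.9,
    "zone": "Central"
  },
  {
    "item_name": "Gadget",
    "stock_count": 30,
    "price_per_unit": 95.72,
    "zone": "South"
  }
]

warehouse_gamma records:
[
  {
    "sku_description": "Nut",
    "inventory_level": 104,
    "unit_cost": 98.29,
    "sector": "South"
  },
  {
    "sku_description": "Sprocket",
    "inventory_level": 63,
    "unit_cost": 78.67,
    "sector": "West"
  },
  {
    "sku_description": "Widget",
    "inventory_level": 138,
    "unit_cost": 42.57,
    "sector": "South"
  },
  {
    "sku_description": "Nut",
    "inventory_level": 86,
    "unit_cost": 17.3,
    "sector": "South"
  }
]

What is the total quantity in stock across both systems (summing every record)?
983

To reconcile these schemas, identify the field holding the quantity in stock in each system:
1. In warehouse_beta it is "stock_count"
2. In warehouse_gamma it is "inventory_level"

From warehouse_beta: 134 + 197 + 92 + 139 + 30 = 592
From warehouse_gamma: 104 + 63 + 138 + 86 = 391

Total: 592 + 391 = 983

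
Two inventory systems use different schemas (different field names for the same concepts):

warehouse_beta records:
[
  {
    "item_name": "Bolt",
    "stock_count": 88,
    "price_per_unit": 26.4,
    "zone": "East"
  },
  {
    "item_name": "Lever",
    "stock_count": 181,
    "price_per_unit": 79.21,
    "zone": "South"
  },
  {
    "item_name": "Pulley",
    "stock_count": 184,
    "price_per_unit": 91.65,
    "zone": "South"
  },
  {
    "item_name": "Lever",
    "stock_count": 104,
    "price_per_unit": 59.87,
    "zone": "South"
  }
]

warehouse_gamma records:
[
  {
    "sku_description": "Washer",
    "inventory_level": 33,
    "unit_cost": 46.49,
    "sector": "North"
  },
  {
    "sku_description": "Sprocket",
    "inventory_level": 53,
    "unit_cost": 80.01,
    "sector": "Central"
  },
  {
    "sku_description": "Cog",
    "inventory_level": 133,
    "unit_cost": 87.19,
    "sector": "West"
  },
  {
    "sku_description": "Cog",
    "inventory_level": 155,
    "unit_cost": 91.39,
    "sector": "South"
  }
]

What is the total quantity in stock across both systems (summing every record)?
931

To reconcile these schemas, identify the field holding the quantity in stock in each system:
1. In warehouse_beta it is "stock_count"
2. In warehouse_gamma it is "inventory_level"

From warehouse_beta: 88 + 181 + 184 + 104 = 557
From warehouse_gamma: 33 + 53 + 133 + 155 = 374

Total: 557 + 374 = 931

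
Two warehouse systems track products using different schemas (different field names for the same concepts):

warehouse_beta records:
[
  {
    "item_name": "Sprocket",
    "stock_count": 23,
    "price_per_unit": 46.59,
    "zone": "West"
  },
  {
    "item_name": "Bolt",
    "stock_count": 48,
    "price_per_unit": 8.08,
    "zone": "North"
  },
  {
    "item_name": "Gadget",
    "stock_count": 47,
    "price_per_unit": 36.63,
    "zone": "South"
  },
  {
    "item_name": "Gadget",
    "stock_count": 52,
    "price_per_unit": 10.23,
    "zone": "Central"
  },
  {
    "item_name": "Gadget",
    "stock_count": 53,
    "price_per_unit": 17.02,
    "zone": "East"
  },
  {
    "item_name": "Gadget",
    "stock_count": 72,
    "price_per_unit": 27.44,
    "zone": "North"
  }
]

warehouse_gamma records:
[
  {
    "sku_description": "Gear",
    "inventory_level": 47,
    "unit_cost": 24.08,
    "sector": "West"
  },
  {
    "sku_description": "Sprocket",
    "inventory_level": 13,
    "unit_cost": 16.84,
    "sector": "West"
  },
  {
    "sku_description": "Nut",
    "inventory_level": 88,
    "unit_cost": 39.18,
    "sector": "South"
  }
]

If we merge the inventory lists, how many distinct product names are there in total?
5

Schema mapping: "item_name" (warehouse_beta) = "sku_description" (warehouse_gamma) = product name

Products in warehouse_beta: ['Bolt', 'Gadget', 'Sprocket']
Products in warehouse_gamma: ['Gear', 'Nut', 'Sprocket']

Union (unique products): ['Bolt', 'Gadget', 'Gear', 'Nut', 'Sprocket']
Count: 5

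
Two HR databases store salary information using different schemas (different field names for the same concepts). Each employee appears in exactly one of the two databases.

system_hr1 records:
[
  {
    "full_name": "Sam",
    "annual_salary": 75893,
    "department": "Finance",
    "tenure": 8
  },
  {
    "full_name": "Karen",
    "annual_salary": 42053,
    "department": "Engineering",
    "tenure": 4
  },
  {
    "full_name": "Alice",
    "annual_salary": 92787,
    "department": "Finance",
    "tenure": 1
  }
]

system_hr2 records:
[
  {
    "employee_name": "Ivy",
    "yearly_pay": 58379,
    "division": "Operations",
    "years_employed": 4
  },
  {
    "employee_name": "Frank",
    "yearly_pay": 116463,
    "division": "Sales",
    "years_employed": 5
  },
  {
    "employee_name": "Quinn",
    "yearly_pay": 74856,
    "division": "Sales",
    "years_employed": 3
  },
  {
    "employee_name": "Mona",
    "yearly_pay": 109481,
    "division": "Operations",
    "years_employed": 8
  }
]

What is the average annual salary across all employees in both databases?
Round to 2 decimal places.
81416.00

Schema mapping: "annual_salary" (system_hr1) = "yearly_pay" (system_hr2) = annual salary

All salaries: [75893, 42053, 92787, 58379, 116463, 74856, 109481]
Sum: 569912
Count: 7
Average: 569912 / 7 = 81416.00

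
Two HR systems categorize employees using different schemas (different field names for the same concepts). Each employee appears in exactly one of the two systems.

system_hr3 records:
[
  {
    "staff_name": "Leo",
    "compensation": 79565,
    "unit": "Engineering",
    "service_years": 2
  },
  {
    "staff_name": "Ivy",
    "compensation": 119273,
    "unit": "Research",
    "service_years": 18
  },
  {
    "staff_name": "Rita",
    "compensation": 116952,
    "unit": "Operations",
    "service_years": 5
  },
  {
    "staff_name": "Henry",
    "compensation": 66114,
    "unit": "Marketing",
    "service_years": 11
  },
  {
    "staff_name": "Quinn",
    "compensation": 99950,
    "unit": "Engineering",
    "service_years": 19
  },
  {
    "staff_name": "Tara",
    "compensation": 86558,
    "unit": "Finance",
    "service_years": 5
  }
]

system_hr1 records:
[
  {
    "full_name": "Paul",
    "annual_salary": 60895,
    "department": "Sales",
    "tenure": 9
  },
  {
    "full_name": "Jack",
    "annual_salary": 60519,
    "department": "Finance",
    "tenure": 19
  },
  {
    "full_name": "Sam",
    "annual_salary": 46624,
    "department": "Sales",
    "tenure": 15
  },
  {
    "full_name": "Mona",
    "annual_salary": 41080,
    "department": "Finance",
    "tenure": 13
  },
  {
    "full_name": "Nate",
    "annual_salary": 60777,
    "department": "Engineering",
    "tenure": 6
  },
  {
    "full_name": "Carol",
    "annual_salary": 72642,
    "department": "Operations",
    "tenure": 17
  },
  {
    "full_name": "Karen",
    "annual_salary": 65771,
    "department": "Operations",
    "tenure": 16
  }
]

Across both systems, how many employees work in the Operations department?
3

Schema mapping: "unit" (system_hr3) = "department" (system_hr1) = department

Operations employees in system_hr3: 1
Operations employees in system_hr1: 2

Total in Operations: 1 + 2 = 3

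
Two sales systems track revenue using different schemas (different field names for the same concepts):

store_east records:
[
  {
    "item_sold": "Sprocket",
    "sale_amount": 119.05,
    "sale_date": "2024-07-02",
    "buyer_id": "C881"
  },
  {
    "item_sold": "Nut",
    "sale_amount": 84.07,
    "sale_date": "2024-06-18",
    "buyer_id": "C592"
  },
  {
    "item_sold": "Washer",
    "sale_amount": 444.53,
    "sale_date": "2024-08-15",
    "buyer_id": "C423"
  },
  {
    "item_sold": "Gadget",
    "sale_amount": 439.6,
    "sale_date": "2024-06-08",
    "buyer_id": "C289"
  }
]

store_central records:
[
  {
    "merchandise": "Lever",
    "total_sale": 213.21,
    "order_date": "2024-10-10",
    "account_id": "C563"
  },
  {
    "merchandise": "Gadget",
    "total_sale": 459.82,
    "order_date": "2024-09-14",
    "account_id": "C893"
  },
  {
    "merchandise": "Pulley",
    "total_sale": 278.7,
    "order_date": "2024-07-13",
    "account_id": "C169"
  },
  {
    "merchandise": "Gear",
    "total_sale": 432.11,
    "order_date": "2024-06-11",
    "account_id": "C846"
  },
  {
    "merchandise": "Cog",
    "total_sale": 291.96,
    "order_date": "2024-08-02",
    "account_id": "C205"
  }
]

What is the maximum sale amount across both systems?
459.82

Reconcile: "sale_amount" (store_east) = "total_sale" (store_central) = sale amount

Maximum in store_east: 444.53
Maximum in store_central: 459.82

Overall maximum: max(444.53, 459.82) = 459.82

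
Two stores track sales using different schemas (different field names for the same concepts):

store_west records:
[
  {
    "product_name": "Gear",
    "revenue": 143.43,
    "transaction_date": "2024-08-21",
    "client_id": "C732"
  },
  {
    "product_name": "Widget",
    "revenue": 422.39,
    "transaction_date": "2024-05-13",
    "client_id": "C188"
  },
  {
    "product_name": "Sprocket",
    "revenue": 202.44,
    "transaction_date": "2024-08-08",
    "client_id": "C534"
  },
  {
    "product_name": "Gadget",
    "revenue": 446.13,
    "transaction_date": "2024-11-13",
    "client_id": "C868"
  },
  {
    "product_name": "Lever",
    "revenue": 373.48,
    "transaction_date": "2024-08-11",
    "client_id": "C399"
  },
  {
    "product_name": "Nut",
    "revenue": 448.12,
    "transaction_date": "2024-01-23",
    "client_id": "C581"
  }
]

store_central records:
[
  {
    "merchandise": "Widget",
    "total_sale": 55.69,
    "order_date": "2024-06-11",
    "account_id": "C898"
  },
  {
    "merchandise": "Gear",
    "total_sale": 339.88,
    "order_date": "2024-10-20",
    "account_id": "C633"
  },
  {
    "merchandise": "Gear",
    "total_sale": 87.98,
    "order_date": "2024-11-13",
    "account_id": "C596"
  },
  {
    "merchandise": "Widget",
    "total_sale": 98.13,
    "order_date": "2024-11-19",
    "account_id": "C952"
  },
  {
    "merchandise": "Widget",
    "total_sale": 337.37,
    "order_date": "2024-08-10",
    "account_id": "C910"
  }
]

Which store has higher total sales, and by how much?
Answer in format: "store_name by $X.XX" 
store_west by $1116.94

Schema mapping: "revenue" (store_west) = "total_sale" (store_central) = sale amount

Total for store_west: 2035.99
Total for store_central: 919.05

Difference: |2035.99 - 919.05| = 1116.94
store_west has higher sales by $1116.94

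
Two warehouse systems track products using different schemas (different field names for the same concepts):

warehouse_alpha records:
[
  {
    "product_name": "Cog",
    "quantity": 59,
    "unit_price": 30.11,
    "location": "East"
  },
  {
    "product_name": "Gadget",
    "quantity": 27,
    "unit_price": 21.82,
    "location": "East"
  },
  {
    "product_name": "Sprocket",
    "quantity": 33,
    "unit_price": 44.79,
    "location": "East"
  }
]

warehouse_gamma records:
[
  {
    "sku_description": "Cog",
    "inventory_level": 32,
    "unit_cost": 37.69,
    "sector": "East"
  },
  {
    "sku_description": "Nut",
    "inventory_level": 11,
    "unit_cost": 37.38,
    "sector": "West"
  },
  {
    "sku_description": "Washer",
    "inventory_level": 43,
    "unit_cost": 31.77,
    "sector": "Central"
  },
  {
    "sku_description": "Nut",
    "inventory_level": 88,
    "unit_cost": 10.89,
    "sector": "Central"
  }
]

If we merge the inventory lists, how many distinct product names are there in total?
5

Schema mapping: "product_name" (warehouse_alpha) = "sku_description" (warehouse_gamma) = product name

Products in warehouse_alpha: ['Cog', 'Gadget', 'Sprocket']
Products in warehouse_gamma: ['Cog', 'Nut', 'Washer']

Union (unique products): ['Cog', 'Gadget', 'Nut', 'Sprocket', 'Washer']
Count: 5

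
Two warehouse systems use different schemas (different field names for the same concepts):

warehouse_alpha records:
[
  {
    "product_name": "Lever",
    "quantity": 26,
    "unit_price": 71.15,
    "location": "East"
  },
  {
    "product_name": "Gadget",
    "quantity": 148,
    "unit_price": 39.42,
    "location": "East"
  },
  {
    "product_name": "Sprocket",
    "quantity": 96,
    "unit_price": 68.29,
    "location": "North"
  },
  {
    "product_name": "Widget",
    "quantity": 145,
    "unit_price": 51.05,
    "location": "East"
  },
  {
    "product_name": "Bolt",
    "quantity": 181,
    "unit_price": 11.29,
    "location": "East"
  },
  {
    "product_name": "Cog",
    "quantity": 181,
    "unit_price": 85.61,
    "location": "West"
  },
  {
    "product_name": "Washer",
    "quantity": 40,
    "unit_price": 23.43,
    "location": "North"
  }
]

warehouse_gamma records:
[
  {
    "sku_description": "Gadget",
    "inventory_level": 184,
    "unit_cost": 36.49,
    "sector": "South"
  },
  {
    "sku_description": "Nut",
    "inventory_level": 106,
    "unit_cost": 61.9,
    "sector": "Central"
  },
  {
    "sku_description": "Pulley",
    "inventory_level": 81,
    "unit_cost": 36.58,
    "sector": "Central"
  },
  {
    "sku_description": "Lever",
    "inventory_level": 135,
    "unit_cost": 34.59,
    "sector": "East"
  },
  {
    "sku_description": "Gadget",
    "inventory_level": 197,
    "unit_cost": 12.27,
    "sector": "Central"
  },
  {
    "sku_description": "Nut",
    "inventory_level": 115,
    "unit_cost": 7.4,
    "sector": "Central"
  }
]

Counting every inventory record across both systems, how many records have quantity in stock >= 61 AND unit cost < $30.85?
3

Schema mappings:
- "quantity" (warehouse_alpha) = "inventory_level" (warehouse_gamma) = quantity
- "unit_price" (warehouse_alpha) = "unit_cost" (warehouse_gamma) = unit cost

Records meeting both conditions in warehouse_alpha: 1
Records meeting both conditions in warehouse_gamma: 2

Total: 1 + 2 = 3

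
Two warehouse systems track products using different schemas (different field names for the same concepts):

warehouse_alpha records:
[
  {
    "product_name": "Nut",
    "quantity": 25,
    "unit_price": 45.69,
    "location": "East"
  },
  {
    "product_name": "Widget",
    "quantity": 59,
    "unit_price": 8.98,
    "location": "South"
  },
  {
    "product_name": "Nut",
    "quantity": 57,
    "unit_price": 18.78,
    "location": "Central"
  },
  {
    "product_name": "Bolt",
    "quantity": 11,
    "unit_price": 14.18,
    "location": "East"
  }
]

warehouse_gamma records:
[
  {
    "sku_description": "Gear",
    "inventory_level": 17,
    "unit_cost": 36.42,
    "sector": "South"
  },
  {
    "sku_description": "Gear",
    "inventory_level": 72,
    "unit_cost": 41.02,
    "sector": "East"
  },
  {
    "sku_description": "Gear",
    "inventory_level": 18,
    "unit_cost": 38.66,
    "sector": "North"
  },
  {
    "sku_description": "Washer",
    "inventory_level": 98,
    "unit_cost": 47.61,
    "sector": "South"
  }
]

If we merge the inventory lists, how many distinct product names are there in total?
5

Schema mapping: "product_name" (warehouse_alpha) = "sku_description" (warehouse_gamma) = product name

Products in warehouse_alpha: ['Bolt', 'Nut', 'Widget']
Products in warehouse_gamma: ['Gear', 'Washer']

Union (unique products): ['Bolt', 'Gear', 'Nut', 'Washer', 'Widget']
Count: 5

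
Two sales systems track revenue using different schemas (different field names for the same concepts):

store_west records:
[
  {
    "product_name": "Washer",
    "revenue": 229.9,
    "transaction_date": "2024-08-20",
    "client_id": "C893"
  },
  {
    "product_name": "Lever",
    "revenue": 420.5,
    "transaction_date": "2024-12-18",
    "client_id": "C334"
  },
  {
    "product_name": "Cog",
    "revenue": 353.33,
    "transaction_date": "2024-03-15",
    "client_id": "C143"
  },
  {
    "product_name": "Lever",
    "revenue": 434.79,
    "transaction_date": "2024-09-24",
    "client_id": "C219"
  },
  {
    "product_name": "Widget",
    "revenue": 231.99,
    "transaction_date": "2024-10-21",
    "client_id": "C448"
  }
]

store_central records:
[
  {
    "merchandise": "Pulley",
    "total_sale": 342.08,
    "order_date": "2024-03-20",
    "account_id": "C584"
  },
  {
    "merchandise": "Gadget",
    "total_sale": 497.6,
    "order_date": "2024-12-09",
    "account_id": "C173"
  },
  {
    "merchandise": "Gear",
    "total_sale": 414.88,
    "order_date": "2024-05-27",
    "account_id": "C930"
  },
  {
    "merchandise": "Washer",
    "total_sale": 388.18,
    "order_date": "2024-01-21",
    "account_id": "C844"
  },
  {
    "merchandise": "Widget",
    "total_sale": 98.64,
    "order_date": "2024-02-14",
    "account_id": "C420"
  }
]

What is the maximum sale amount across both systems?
497.6

Reconcile: "revenue" (store_west) = "total_sale" (store_central) = sale amount

Maximum in store_west: 434.79
Maximum in store_central: 497.6

Overall maximum: max(434.79, 497.6) = 497.6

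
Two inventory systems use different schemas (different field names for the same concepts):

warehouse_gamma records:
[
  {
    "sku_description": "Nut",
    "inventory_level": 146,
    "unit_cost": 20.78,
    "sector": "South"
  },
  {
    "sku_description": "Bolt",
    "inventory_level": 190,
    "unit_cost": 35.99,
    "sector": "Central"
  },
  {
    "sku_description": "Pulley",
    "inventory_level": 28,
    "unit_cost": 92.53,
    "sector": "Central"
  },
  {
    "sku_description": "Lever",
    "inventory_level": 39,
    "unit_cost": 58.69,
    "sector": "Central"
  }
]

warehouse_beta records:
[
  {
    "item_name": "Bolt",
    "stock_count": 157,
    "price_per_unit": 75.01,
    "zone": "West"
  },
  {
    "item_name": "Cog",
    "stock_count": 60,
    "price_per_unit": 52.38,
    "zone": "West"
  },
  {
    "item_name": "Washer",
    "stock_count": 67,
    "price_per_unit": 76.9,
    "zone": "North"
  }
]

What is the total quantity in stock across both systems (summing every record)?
687

To reconcile these schemas, identify the field holding the quantity in stock in each system:
1. In warehouse_gamma it is "inventory_level"
2. In warehouse_beta it is "stock_count"

From warehouse_gamma: 146 + 190 + 28 + 39 = 403
From warehouse_beta: 157 + 60 + 67 = 284

Total: 403 + 284 = 687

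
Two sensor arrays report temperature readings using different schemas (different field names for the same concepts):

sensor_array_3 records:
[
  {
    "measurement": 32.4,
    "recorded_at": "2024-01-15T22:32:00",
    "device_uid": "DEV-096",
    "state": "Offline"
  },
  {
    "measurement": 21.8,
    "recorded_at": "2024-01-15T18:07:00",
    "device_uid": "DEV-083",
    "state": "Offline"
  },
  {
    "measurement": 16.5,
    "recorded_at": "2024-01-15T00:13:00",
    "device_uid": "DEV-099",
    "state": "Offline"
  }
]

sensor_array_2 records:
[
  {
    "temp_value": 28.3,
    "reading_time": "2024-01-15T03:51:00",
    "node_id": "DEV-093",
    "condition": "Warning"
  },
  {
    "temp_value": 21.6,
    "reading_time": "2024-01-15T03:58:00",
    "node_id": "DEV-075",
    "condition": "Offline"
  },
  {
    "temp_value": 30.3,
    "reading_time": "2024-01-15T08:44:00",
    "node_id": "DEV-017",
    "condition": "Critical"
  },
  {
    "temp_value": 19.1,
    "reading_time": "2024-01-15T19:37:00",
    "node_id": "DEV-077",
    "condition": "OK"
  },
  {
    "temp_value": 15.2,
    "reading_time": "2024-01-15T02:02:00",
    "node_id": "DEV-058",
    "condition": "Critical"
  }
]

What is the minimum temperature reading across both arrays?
15.2

Schema mapping: "measurement" (sensor_array_3) = "temp_value" (sensor_array_2) = temperature reading

Minimum in sensor_array_3: 16.5
Minimum in sensor_array_2: 15.2

Overall minimum: min(16.5, 15.2) = 15.2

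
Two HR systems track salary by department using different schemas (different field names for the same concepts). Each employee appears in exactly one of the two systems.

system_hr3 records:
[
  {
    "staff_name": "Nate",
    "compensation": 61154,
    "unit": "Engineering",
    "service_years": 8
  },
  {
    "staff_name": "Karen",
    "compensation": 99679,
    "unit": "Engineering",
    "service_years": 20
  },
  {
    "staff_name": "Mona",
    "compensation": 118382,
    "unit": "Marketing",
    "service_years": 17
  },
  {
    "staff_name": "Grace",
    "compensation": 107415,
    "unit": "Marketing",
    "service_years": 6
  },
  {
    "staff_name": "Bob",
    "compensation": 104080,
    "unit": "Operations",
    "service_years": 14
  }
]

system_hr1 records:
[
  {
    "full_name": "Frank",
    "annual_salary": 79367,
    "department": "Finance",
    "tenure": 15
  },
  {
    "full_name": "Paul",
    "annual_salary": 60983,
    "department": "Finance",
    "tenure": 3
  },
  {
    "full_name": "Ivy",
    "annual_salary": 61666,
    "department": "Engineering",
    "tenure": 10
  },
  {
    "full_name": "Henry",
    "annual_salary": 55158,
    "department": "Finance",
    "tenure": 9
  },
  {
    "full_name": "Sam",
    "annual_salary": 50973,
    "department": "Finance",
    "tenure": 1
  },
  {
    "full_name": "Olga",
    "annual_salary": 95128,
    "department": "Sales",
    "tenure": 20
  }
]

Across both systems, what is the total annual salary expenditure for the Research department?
0

Schema mappings:
- "unit" (system_hr3) = "department" (system_hr1) = department
- "compensation" (system_hr3) = "annual_salary" (system_hr1) = salary

Research salaries from system_hr3: 0
Research salaries from system_hr1: 0

Total: 0 + 0 = 0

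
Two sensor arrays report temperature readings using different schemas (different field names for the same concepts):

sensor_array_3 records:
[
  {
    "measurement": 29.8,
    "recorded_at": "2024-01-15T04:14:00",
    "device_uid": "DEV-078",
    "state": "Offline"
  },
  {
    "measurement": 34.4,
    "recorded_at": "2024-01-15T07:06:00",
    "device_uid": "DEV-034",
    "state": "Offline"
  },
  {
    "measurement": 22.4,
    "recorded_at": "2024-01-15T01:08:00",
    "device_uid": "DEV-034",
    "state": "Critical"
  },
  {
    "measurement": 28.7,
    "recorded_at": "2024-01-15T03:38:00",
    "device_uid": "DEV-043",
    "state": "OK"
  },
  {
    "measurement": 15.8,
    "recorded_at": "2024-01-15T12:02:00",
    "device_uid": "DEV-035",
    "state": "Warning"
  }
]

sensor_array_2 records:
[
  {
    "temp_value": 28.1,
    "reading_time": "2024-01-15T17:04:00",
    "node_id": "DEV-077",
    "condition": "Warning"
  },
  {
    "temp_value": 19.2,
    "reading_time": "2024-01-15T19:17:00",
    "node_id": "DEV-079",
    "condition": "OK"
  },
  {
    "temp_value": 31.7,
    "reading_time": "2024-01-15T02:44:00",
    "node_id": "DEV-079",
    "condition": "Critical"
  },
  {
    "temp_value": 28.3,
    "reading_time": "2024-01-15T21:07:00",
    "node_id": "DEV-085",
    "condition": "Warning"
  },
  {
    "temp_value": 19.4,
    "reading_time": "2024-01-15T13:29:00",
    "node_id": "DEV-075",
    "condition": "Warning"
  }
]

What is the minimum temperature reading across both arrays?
15.8

Schema mapping: "measurement" (sensor_array_3) = "temp_value" (sensor_array_2) = temperature reading

Minimum in sensor_array_3: 15.8
Minimum in sensor_array_2: 19.2

Overall minimum: min(15.8, 19.2) = 15.8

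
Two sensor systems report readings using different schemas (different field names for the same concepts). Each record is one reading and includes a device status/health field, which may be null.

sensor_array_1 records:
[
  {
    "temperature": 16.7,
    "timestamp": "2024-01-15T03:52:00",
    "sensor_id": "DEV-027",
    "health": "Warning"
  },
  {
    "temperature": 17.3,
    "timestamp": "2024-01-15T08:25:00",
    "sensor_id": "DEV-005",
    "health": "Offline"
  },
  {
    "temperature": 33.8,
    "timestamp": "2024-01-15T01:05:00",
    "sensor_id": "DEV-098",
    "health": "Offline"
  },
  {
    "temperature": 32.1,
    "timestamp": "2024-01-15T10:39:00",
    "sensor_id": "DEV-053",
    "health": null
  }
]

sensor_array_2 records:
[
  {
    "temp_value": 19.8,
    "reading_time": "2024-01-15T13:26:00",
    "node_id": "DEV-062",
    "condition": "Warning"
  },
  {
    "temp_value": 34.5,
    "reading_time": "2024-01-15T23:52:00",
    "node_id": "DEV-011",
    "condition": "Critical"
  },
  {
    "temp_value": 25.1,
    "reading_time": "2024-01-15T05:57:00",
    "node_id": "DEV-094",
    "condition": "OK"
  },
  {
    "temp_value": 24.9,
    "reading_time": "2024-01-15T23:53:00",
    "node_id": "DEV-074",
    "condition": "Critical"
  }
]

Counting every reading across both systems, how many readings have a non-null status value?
7

Schema mapping: "health" (sensor_array_1) = "condition" (sensor_array_2) = status

Non-null in sensor_array_1: 3
Non-null in sensor_array_2: 4

Total non-null: 3 + 4 = 7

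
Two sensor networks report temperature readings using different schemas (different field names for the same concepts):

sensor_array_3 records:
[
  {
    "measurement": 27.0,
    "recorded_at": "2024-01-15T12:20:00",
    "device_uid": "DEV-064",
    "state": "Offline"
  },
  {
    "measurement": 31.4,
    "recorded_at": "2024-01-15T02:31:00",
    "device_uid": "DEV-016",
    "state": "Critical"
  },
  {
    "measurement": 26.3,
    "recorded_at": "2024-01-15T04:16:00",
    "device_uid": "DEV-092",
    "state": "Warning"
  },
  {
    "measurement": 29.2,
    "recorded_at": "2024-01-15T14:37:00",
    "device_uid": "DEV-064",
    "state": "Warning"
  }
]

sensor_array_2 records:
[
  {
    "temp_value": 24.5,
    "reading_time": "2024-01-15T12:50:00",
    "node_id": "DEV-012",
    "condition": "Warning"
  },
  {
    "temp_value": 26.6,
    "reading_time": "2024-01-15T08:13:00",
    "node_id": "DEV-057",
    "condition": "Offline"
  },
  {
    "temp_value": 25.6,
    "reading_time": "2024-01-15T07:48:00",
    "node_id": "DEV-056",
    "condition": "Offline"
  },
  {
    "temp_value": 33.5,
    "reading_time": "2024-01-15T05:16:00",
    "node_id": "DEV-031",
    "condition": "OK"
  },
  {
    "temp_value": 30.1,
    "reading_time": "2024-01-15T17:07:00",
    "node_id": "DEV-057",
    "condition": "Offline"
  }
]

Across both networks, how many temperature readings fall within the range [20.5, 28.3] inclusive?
5

Schema mapping: "measurement" (sensor_array_3) = "temp_value" (sensor_array_2) = temperature

Readings in [20.5, 28.3] from sensor_array_3: 2
Readings in [20.5, 28.3] from sensor_array_2: 3

Total count: 2 + 3 = 5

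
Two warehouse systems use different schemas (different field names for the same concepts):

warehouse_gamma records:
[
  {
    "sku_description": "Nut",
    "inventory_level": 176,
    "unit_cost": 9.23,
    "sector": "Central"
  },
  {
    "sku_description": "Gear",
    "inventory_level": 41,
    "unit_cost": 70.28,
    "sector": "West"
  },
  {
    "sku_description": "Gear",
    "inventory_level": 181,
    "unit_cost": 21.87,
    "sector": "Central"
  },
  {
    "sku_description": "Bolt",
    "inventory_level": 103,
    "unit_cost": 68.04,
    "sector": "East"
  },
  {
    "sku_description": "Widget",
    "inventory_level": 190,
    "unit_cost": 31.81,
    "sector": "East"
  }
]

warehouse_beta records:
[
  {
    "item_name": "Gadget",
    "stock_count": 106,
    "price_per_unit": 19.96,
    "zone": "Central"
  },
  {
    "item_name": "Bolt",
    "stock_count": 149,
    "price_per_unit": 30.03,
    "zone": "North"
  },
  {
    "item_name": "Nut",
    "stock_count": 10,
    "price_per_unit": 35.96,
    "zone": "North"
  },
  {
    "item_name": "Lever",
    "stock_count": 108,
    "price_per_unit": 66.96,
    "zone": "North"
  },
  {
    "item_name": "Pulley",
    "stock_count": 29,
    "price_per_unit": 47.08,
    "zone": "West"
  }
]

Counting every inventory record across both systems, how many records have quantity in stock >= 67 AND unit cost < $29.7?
3

Schema mappings:
- "inventory_level" (warehouse_gamma) = "stock_count" (warehouse_beta) = quantity
- "unit_cost" (warehouse_gamma) = "price_per_unit" (warehouse_beta) = unit cost

Records meeting both conditions in warehouse_gamma: 2
Records meeting both conditions in warehouse_beta: 1

Total: 2 + 1 = 3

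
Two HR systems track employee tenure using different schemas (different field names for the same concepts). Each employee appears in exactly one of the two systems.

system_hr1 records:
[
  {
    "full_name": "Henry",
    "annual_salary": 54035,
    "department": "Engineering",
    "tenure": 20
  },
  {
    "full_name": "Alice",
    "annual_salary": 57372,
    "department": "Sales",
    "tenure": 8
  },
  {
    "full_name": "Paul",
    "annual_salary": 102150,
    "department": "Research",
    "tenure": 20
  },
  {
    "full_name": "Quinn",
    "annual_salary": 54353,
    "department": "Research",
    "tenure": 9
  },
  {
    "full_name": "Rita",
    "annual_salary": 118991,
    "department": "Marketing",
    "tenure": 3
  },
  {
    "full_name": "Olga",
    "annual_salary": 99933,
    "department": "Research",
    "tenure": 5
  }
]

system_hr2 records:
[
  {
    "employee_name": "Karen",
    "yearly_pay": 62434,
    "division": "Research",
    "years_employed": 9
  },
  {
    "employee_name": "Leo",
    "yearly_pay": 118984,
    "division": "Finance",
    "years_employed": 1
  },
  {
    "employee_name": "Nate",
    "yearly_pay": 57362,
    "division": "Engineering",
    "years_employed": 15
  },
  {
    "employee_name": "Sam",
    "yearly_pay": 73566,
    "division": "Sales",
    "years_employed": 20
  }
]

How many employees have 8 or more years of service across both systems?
7

Reconcile schemas: "tenure" (system_hr1) = "years_employed" (system_hr2) = years of service

From system_hr1: 4 employees with >= 8 years
From system_hr2: 3 employees with >= 8 years

Total: 4 + 3 = 7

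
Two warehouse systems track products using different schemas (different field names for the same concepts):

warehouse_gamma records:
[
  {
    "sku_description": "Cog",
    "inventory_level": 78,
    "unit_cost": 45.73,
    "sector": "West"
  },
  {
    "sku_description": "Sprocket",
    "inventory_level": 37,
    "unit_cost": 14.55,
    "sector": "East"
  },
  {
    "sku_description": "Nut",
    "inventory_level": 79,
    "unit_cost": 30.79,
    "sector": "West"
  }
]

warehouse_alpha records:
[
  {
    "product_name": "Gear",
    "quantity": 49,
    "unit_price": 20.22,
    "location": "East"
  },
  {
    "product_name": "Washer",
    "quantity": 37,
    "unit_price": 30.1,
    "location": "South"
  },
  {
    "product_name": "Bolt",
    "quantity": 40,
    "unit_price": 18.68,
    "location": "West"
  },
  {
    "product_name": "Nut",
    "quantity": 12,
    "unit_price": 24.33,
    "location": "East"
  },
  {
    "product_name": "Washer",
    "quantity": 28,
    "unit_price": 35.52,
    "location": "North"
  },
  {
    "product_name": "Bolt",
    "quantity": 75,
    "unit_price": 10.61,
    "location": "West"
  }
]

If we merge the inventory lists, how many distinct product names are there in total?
6

Schema mapping: "sku_description" (warehouse_gamma) = "product_name" (warehouse_alpha) = product name

Products in warehouse_gamma: ['Cog', 'Nut', 'Sprocket']
Products in warehouse_alpha: ['Bolt', 'Gear', 'Nut', 'Washer']

Union (unique products): ['Bolt', 'Cog', 'Gear', 'Nut', 'Sprocket', 'Washer']
Count: 6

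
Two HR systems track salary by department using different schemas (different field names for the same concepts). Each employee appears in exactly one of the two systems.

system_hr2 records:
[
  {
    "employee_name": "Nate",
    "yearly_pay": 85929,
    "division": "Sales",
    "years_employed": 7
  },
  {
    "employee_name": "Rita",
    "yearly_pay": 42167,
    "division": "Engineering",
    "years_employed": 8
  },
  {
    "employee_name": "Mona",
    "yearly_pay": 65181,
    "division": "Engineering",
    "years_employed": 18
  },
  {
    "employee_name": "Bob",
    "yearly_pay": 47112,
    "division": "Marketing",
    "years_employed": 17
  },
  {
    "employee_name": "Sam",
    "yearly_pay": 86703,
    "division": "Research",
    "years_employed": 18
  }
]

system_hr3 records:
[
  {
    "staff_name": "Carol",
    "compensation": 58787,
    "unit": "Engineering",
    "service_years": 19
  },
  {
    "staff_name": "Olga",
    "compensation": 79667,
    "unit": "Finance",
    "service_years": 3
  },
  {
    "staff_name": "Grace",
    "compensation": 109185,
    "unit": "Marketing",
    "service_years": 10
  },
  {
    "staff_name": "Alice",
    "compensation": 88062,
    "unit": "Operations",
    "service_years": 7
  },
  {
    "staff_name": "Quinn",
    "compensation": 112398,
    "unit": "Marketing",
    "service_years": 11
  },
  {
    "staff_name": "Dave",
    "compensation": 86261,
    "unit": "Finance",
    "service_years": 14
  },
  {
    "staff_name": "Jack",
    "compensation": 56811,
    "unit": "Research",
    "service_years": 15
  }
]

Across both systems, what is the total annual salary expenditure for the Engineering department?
166135

Schema mappings:
- "division" (system_hr2) = "unit" (system_hr3) = department
- "yearly_pay" (system_hr2) = "compensation" (system_hr3) = salary

Engineering salaries from system_hr2: 107348
Engineering salaries from system_hr3: 58787

Total: 107348 + 58787 = 166135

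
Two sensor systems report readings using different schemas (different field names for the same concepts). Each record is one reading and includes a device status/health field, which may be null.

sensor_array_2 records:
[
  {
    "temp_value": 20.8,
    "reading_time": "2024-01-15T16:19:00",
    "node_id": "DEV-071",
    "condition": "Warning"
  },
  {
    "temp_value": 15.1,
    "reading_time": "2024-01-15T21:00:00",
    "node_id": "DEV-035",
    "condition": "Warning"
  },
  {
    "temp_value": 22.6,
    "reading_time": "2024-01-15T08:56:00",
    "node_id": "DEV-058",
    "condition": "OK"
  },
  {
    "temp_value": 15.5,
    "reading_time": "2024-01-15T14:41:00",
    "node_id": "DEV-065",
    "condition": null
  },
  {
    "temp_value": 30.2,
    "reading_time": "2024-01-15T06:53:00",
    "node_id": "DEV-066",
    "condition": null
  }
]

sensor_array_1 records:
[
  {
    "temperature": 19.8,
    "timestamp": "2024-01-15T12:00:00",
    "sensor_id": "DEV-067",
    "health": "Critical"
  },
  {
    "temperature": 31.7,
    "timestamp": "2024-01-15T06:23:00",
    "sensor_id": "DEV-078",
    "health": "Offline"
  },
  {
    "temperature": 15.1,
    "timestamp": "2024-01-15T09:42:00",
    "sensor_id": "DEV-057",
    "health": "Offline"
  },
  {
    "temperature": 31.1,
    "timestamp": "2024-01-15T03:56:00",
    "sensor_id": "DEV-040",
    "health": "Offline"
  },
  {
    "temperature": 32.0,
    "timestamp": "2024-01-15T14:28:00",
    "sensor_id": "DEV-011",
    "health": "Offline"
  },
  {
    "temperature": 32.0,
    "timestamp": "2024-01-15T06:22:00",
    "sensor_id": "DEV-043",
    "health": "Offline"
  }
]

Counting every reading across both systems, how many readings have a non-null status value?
9

Schema mapping: "condition" (sensor_array_2) = "health" (sensor_array_1) = status

Non-null in sensor_array_2: 3
Non-null in sensor_array_1: 6

Total non-null: 3 + 6 = 9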